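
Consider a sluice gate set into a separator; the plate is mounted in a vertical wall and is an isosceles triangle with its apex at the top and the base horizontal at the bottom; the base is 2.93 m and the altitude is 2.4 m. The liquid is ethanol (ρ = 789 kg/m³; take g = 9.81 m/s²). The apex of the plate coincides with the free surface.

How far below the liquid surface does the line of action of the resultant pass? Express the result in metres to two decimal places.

γ = ρg = 789 × 9.81 / 1000 = 7.74009 kN/m³.
With the apex up, the centroid sits 2h/3 = 2 × 2.4/3 = 1.6 m below the apex, so the centroid depth is h_c = 1.6 m.
A = ½ × 2.93 × 2.4 = 3.516 m².
Resultant F = γ·h_c·A = 7.74009 × 1.6 × 3.516 = 43.5427 kN.
I_c = b·h³/36 = 2.93 × 2.4³/36 = 1.12512 m⁴.
Centre of pressure: y_p = y_c + I_c/(y_c·A) = 1.6 + 1.12512/(1.6 × 3.516) = 1.6 + 0.2 = 1.8 m along the plane.

h_p = 1.80 m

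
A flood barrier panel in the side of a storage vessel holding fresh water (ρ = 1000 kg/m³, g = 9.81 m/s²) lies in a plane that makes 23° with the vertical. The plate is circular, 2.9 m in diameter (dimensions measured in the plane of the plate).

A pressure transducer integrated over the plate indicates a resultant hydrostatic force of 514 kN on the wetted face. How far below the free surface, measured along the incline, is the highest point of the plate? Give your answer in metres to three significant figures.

y_top ≈ 7.17 m

γ = ρg = 1000 × 9.81 = 9810 N/m³ = 9.81 kN/m³.
A = π(1.45)² = 6.6052 m².
From F = γ·h_c·A, the centroid depth is h_c = 514/(9.81 × 6.6052) = 7.93246 m.
The plate makes 23° with the vertical, i.e. θ = 90° − 23° = 67° to the horizontal. Measuring y along the incline from the free-surface line, vertical depth h = y·sinθ with sinθ = 0.920505.
Along the incline, y_c = h_c/sinθ = 7.93246/0.920505 = 8.61751 m.
The centroid is at the centre, 1.45 m below the top of the plate, so the highest point sits at y_top = 8.61751 − 1.45 = 7.16751 m along the incline.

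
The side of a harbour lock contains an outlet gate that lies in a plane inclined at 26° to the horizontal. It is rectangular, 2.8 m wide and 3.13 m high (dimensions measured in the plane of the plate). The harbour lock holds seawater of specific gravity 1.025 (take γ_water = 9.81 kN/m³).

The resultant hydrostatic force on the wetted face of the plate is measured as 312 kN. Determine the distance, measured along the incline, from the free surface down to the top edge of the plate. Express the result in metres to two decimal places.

y_top ≈ 6.51 m

γ = 1.025 × 9.81 = 10.05525 kN/m³.
A = 2.8 × 3.13 = 8.764 m².
From F = γ·h_c·A, the centroid depth is h_c = 312/(10.05525 × 8.764) = 3.54046 m.
Let θ = 26° be the plate's angle to the horizontal; measure y along the incline from where the plane meets the free surface. Vertical depth h = y·sinθ with sinθ = 0.438371.
Along the incline, y_c = h_c/sinθ = 3.54046/0.438371 = 8.0764 m.
The centroid lies 3.13/2 = 1.565 m below the top edge, so the top edge sits at y_top = 8.0764 − 1.565 = 6.5114 m along the incline.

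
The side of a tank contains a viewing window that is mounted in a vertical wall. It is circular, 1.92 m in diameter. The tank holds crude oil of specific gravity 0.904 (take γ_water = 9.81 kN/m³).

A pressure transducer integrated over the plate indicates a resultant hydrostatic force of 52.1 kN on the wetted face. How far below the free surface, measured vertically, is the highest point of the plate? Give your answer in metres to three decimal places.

d_top ≈ 1.069 m

γ = 0.904 × 9.81 = 8.86824 kN/m³.
A = π(0.96)² = 2.89529 m².
From F = γ·h_c·A, the centroid depth is h_c = 52.1/(8.86824 × 2.89529) = 2.02912 m.
The centroid is at the centre, 0.96 m below the top of the plate, so the highest point sits at h_top = 2.02912 − 0.96 = 1.06912 m below the surface.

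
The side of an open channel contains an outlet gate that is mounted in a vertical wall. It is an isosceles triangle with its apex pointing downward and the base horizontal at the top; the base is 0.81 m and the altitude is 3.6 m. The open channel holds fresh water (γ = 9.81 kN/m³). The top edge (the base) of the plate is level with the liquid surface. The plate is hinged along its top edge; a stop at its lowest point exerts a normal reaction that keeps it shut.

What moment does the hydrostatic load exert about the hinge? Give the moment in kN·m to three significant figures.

M ≈ 30.9 kN·m

γ = 9.81 kN/m³.
With the apex down, the centroid sits h/3 = 3.6/3 = 1.2 m below the base (the top edge), so the centroid depth is h_c = 1.2 m.
A = ½ × 0.81 × 3.6 = 1.458 m².
Resultant F = γ·h_c·A = 9.81 × 1.2 × 1.458 = 17.1636 kN.
I_c = b·h³/36 = 0.81 × 3.6³/36 = 1.04976 m⁴.
Centre of pressure: y_p = y_c + I_c/(y_c·A) = 1.2 + 1.04976/(1.2 × 1.458) = 1.2 + 0.6 = 1.8 m along the plane.
The resultant acts 1.2 + 0.6 = 1.8 m (along the plate) below the hinge at the top edge, so the moment about the hinge is M = F × 1.8 = 17.1636 × 1.8 = 30.8945 kN·m.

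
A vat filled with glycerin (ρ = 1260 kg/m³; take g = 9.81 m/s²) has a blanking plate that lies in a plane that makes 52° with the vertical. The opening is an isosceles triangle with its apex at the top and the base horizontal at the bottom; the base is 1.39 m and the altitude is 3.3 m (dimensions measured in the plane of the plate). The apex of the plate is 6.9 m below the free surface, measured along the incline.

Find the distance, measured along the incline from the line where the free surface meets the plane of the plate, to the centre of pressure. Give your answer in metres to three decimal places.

γ = ρg = 1260 × 9.81 / 1000 = 12.3606 kN/m³.
The plate makes 52° with the vertical, i.e. θ = 90° − 52° = 38° to the horizontal. Measuring y along the incline from the free-surface line, vertical depth h = y·sinθ with sinθ = 0.615661.
With the apex up, the centroid sits 2h/3 = 2 × 3.3/3 = 2.2 m below the apex, so y_c = 6.9 + 2.2 = 9.1 m and h_c = 9.1 × 0.615661 = 5.60252 m.
A = ½ × 1.39 × 3.3 = 2.2935 m².
Resultant F = γ·h_c·A = 12.3606 × 5.60252 × 2.2935 = 158.826 kN.
I_c = b·h³/36 = 1.39 × 3.3³/36 = 1.38757 m⁴.
Centre of pressure: y_p = y_c + I_c/(y_c·A) = 9.1 + 1.38757/(9.1 × 2.2935) = 9.1 + 0.0664836 = 9.16648 m along the plane.

y_p = 9.166 m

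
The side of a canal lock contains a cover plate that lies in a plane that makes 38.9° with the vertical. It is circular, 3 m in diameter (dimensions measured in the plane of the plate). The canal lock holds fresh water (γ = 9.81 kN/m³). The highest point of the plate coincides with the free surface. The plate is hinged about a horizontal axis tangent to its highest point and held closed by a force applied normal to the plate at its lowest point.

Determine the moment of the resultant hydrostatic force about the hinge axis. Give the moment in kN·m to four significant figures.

γ = 9.81 kN/m³.
The plate makes 38.9° with the vertical, i.e. θ = 90° − 38.9° = 51.1° to the horizontal. Measuring y along the incline from the free-surface line, vertical depth h = y·sinθ with sinθ = 0.778243.
The centroid is at the centre, 1.5 m below the top of the plate, so y_c = 1.5 m and h_c = 1.5 × 0.778243 = 1.16736 m.
A = π(1.5)² = 7.06858 m².
Resultant F = γ·h_c·A = 9.81 × 1.16736 × 7.06858 = 80.948 kN.
I_c = πr⁴/4 = π × 1.5⁴/4 = 3.97608 m⁴.
Centre of pressure: y_p = y_c + I_c/(y_c·A) = 1.5 + 3.97608/(1.5 × 7.06858) = 1.5 + 0.375 = 1.875 m along the plane.
The resultant acts 1.5 + 0.375 = 1.875 m (along the plate) below the hinge at the top edge, so the moment about the hinge is M = F × 1.875 = 80.948 × 1.875 = 151.777 kN·m.

M ≈ 151.8 kN·m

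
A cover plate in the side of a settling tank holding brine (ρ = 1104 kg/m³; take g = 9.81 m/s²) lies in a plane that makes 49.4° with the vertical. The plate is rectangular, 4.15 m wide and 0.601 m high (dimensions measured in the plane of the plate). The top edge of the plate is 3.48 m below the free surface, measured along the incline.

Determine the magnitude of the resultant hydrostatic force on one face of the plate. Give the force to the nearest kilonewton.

F ≈ 66 kN

γ = ρg = 1104 × 9.81 / 1000 = 10.83024 kN/m³.
The plate makes 49.4° with the vertical, i.e. θ = 90° − 49.4° = 40.6° to the horizontal. Measuring y along the incline from the free-surface line, vertical depth h = y·sinθ with sinθ = 0.650774.
The centroid lies 0.601/2 = 0.3005 m below the top edge, so y_c = 3.48 + 0.3005 = 3.7805 m and h_c = 3.7805 × 0.650774 = 2.46025 m.
A = 4.15 × 0.601 = 2.49415 m².
Resultant F = γ·h_c·A = 10.83024 × 2.46025 × 2.49415 = 66.4569 kN.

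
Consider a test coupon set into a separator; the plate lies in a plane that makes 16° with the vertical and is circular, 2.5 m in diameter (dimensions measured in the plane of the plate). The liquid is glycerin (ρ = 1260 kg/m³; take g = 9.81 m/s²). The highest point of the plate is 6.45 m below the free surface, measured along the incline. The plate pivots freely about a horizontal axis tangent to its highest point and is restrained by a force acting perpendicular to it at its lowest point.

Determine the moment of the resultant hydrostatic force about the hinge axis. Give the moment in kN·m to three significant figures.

γ = ρg = 1260 × 9.81 / 1000 = 12.3606 kN/m³.
The plate makes 16° with the vertical, i.e. θ = 90° − 16° = 74° to the horizontal. Measuring y along the incline from the free-surface line, vertical depth h = y·sinθ with sinθ = 0.961262.
The centroid is at the centre, 1.25 m below the top of the plate, so y_c = 6.45 + 1.25 = 7.7 m and h_c = 7.7 × 0.961262 = 7.40172 m.
A = π(1.25)² = 4.90874 m².
Resultant F = γ·h_c·A = 12.3606 × 7.40172 × 4.90874 = 449.099 kN.
I_c = πr⁴/4 = π × 1.25⁴/4 = 1.91748 m⁴.
Centre of pressure: y_p = y_c + I_c/(y_c·A) = 7.7 + 1.91748/(7.7 × 4.90874) = 7.7 + 0.0507306 = 7.75073 m along the plane.
The resultant acts 1.25 + 0.0507306 = 1.30073 m (along the plate) below the hinge at the top edge, so the moment about the hinge is M = F × 1.30073 = 449.099 × 1.30073 = 584.157 kN·m.

M ≈ 584 kN·m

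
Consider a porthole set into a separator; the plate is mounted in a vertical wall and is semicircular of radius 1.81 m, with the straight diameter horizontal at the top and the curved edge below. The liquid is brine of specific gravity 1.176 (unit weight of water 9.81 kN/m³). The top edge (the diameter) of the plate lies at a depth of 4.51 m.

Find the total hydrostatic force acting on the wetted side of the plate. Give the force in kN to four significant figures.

γ = 1.176 × 9.81 = 11.53656 kN/m³.
The centroid of a semicircle lies 4r/(3π) = 0.768188 m from the diameter, here below the top edge, so the centroid depth is h_c = 4.51 + 0.768188 = 5.27819 m.
A = πr²/2 = π × 1.81²/2 = 5.14609 m².
Resultant F = γ·h_c·A = 11.53656 × 5.27819 × 5.14609 = 313.357 kN.

F ≈ 313.4 kN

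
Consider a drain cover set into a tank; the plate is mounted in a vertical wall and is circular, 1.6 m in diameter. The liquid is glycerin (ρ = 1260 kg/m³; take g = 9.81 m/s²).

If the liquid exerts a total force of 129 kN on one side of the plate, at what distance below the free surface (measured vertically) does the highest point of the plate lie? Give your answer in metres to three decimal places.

γ = ρg = 1260 × 9.81 / 1000 = 12.3606 kN/m³.
A = π(0.8)² = 2.01062 m².
From F = γ·h_c·A, the centroid depth is h_c = 129/(12.3606 × 2.01062) = 5.19063 m.
The centroid is at the centre, 0.8 m below the top of the plate, so the highest point sits at h_top = 5.19063 − 0.8 = 4.39063 m below the surface.

d_top ≈ 4.391 m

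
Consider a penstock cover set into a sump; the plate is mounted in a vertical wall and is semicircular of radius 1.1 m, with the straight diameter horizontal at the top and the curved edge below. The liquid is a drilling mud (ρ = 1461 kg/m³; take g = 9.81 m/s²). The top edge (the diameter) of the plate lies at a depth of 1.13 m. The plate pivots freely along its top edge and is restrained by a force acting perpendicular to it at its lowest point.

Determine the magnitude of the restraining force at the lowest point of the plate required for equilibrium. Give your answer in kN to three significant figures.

γ = ρg = 1461 × 9.81 / 1000 = 14.33241 kN/m³.
The centroid of a semicircle lies 4r/(3π) = 0.466854 m from the diameter, here below the top edge, so the centroid depth is h_c = 1.13 + 0.466854 = 1.59685 m.
A = πr²/2 = π × 1.1²/2 = 1.90066 m².
Resultant F = γ·h_c·A = 14.33241 × 1.59685 × 1.90066 = 43.4999 kN.
I_c = (π/8 − 8/(9π))·r⁴ = 0.109757 × 1.1⁴ = 0.160695 m⁴.
Centre of pressure: y_p = y_c + I_c/(y_c·A) = 1.59685 + 0.160695/(1.59685 × 1.90066) = 1.59685 + 0.0529461 = 1.6498 m along the plane.
The resultant acts 0.466854 + 0.0529461 = 0.5198 m (along the plate) below the hinge at the top edge, so the moment about the hinge is M = F × 0.5198 = 43.4999 × 0.5198 = 22.6112 kN·m.
A normal force at the bottom, 1.1 m from the hinge, must supply this moment: P = 22.6112/1.1 = 20.5556 kN.

P ≈ 20.6 kN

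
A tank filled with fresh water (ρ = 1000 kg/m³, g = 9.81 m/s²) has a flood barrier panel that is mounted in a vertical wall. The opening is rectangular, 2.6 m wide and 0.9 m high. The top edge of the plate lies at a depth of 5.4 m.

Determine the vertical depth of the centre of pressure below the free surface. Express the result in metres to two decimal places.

γ = ρg = 1000 × 9.81 = 9810 N/m³ = 9.81 kN/m³.
The centroid lies 0.9/2 = 0.45 m below the top edge, so the centroid depth is h_c = 5.4 + 0.45 = 5.85 m.
A = 2.6 × 0.9 = 2.34 m².
Resultant F = γ·h_c·A = 9.81 × 5.85 × 2.34 = 134.289 kN.
I_c = b·h³/12 = 2.6 × 0.9³/12 = 0.15795 m⁴.
Centre of pressure: y_p = y_c + I_c/(y_c·A) = 5.85 + 0.15795/(5.85 × 2.34) = 5.85 + 0.0115385 = 5.86154 m along the plane.

h_p = 5.86 m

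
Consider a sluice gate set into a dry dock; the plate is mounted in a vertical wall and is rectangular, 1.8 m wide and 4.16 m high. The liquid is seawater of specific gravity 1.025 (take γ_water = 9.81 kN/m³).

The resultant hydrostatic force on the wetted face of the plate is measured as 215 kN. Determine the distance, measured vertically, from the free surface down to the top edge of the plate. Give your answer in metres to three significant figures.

γ = 1.025 × 9.81 = 10.05525 kN/m³.
A = 1.8 × 4.16 = 7.488 m².
From F = γ·h_c·A, the centroid depth is h_c = 215/(10.05525 × 7.488) = 2.85548 m.
The centroid lies 4.16/2 = 2.08 m below the top edge, so the top edge sits at h_top = 2.85548 − 2.08 = 0.77548 m below the surface.

d_top ≈ 0.775 m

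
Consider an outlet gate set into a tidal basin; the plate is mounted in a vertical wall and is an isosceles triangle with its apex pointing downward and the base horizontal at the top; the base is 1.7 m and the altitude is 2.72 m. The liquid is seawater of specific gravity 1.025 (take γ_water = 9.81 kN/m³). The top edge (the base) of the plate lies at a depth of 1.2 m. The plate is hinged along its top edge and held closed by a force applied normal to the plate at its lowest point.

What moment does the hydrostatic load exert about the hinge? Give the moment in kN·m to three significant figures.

M ≈ 54.0 kN·m

γ = 1.025 × 9.81 = 10.05525 kN/m³.
With the apex down, the centroid sits h/3 = 2.72/3 = 0.906667 m below the base (the top edge), so the centroid depth is h_c = 1.2 + 0.906667 = 2.10667 m.
A = ½ × 1.7 × 2.72 = 2.312 m².
Resultant F = γ·h_c·A = 10.05525 × 2.10667 × 2.312 = 48.9753 kN.
I_c = b·h³/36 = 1.7 × 2.72³/36 = 0.950283 m⁴.
Centre of pressure: y_p = y_c + I_c/(y_c·A) = 2.10667 + 0.950283/(2.10667 × 2.312) = 2.10667 + 0.195105 = 2.30177 m along the plane.
The resultant acts 0.906667 + 0.195105 = 1.10177 m (along the plate) below the hinge at the top edge, so the moment about the hinge is M = F × 1.10177 = 48.9753 × 1.10177 = 53.9595 kN·m.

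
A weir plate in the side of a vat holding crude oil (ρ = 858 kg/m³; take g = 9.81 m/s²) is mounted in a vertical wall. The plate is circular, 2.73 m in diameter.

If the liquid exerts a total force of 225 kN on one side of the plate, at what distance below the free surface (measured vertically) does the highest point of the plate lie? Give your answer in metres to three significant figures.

γ = ρg = 858 × 9.81 / 1000 = 8.41698 kN/m³.
A = π(1.365)² = 5.85349 m².
From F = γ·h_c·A, the centroid depth is h_c = 225/(8.41698 × 5.85349) = 4.56679 m.
The centroid is at the centre, 1.365 m below the top of the plate, so the highest point sits at h_top = 4.56679 − 1.365 = 3.20179 m below the surface.

d_top ≈ 3.20 m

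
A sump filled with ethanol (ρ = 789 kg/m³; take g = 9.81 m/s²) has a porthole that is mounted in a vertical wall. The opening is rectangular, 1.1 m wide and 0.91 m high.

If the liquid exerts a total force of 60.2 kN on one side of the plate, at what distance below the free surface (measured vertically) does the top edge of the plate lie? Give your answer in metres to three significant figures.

d_top ≈ 7.31 m

γ = ρg = 789 × 9.81 / 1000 = 7.74009 kN/m³.
A = 1.1 × 0.91 = 1.001 m².
From F = γ·h_c·A, the centroid depth is h_c = 60.2/(7.74009 × 1.001) = 7.76992 m.
The centroid lies 0.91/2 = 0.455 m below the top edge, so the top edge sits at h_top = 7.76992 − 0.455 = 7.31492 m below the surface.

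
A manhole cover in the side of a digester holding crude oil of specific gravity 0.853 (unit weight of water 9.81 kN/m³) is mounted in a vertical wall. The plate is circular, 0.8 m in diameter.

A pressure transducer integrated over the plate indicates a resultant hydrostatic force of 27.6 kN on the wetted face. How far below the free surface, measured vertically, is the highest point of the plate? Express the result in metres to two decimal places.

γ = 0.853 × 9.81 = 8.36793 kN/m³.
A = π(0.4)² = 0.502655 m².
From F = γ·h_c·A, the centroid depth is h_c = 27.6/(8.36793 × 0.502655) = 6.56177 m.
The centroid is at the centre, 0.4 m below the top of the plate, so the highest point sits at h_top = 6.56177 − 0.4 = 6.16177 m below the surface.

d_top ≈ 6.16 m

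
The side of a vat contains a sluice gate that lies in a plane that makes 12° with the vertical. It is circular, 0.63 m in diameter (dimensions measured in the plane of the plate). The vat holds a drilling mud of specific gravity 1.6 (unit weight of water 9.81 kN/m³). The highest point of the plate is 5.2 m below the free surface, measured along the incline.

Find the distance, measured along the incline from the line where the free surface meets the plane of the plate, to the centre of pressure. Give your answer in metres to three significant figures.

y_p = 5.52 m

γ = 1.6 × 9.81 = 15.696 kN/m³.
The plate makes 12° with the vertical, i.e. θ = 90° − 12° = 78° to the horizontal. Measuring y along the incline from the free-surface line, vertical depth h = y·sinθ with sinθ = 0.978148.
The centroid is at the centre, 0.315 m below the top of the plate, so y_c = 5.2 + 0.315 = 5.515 m and h_c = 5.515 × 0.978148 = 5.39449 m.
A = π(0.315)² = 0.311725 m².
Resultant F = γ·h_c·A = 15.696 × 5.39449 × 0.311725 = 26.3944 kN.
I_c = πr⁴/4 = π × 0.315⁴/4 = 0.00773272 m⁴.
Centre of pressure: y_p = y_c + I_c/(y_c·A) = 5.515 + 0.00773272/(5.515 × 0.311725) = 5.515 + 0.00449796 = 5.5195 m along the plane.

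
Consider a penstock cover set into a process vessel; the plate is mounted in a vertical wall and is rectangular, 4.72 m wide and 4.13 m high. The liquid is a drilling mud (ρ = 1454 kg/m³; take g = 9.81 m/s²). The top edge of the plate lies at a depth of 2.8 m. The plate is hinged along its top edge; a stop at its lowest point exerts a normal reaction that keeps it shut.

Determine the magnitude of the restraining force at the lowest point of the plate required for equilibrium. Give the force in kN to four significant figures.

γ = ρg = 1454 × 9.81 / 1000 = 14.26374 kN/m³.
The centroid lies 4.13/2 = 2.065 m below the top edge, so the centroid depth is h_c = 2.8 + 2.065 = 4.865 m.
A = 4.72 × 4.13 = 19.4936 m².
Resultant F = γ·h_c·A = 14.26374 × 4.865 × 19.4936 = 1352.72 kN.
I_c = b·h³/12 = 4.72 × 4.13³/12 = 27.7084 m⁴.
Centre of pressure: y_p = y_c + I_c/(y_c·A) = 4.865 + 27.7084/(4.865 × 19.4936) = 4.865 + 0.292171 = 5.15717 m along the plane.
The resultant acts 2.065 + 0.292171 = 2.35717 m (along the plate) below the hinge at the top edge, so the moment about the hinge is M = F × 2.35717 = 1352.72 × 2.35717 = 3188.59 kN·m.
A normal force at the bottom, 4.13 m from the hinge, must supply this moment: P = 3188.59/4.13 = 772.056 kN.

P ≈ 772.1 kN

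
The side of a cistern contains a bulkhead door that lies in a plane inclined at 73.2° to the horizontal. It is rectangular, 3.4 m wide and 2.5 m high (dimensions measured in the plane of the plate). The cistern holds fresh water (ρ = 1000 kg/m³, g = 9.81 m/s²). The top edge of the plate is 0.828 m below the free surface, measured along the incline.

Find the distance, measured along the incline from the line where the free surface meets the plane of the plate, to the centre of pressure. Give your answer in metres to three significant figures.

γ = ρg = 1000 × 9.81 = 9810 N/m³ = 9.81 kN/m³.
Let θ = 73.2° be the plate's angle to the horizontal; measure y along the incline from where the plane meets the free surface. Vertical depth h = y·sinθ with sinθ = 0.957319.
The centroid lies 2.5/2 = 1.25 m below the top edge, so y_c = 0.828 + 1.25 = 2.078 m and h_c = 2.078 × 0.957319 = 1.98931 m.
A = 3.4 × 2.5 = 8.5 m².
Resultant F = γ·h_c·A = 9.81 × 1.98931 × 8.5 = 165.879 kN.
I_c = b·h³/12 = 3.4 × 2.5³/12 = 4.42708 m⁴.
Centre of pressure: y_p = y_c + I_c/(y_c·A) = 2.078 + 4.42708/(2.078 × 8.5) = 2.078 + 0.250641 = 2.32864 m along the plane.

y_p = 2.33 m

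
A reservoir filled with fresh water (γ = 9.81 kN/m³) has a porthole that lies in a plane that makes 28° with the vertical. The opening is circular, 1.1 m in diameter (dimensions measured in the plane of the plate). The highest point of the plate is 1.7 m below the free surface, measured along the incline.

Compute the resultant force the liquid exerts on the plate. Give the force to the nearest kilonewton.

γ = 9.81 kN/m³.
The plate makes 28° with the vertical, i.e. θ = 90° − 28° = 62° to the horizontal. Measuring y along the incline from the free-surface line, vertical depth h = y·sinθ with sinθ = 0.882948.
The centroid is at the centre, 0.55 m below the top of the plate, so y_c = 1.7 + 0.55 = 2.25 m and h_c = 2.25 × 0.882948 = 1.98663 m.
A = π(0.55)² = 0.950332 m².
Resultant F = γ·h_c·A = 9.81 × 1.98663 × 0.950332 = 18.5209 kN.

F ≈ 19 kN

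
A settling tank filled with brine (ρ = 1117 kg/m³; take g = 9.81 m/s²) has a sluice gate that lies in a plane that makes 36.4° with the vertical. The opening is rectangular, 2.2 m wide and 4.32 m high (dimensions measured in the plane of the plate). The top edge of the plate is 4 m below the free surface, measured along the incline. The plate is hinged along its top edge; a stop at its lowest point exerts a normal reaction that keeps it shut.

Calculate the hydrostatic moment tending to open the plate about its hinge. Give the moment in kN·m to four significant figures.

M ≈ 1246 kN·m

γ = ρg = 1117 × 9.81 / 1000 = 10.95777 kN/m³.
The plate makes 36.4° with the vertical, i.e. θ = 90° − 36.4° = 53.6° to the horizontal. Measuring y along the incline from the free-surface line, vertical depth h = y·sinθ with sinθ = 0.804894.
The centroid lies 4.32/2 = 2.16 m below the top edge, so y_c = 4 + 2.16 = 6.16 m and h_c = 6.16 × 0.804894 = 4.95815 m.
A = 2.2 × 4.32 = 9.504 m².
Resultant F = γ·h_c·A = 10.95777 × 4.95815 × 9.504 = 516.355 kN.
I_c = b·h³/12 = 2.2 × 4.32³/12 = 14.7806 m⁴.
Centre of pressure: y_p = y_c + I_c/(y_c·A) = 6.16 + 14.7806/(6.16 × 9.504) = 6.16 + 0.252467 = 6.41247 m along the plane.
The resultant acts 2.16 + 0.252467 = 2.41247 m (along the plate) below the hinge at the top edge, so the moment about the hinge is M = F × 2.41247 = 516.355 × 2.41247 = 1245.69 kN·m.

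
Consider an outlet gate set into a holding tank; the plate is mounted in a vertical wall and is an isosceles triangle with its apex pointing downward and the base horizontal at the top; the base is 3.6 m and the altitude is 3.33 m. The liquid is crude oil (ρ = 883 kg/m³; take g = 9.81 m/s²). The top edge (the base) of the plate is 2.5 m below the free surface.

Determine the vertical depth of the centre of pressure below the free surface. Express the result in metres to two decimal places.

γ = ρg = 883 × 9.81 / 1000 = 8.66223 kN/m³.
With the apex down, the centroid sits h/3 = 3.33/3 = 1.11 m below the base (the top edge), so the centroid depth is h_c = 2.5 + 1.11 = 3.61 m.
A = ½ × 3.6 × 3.33 = 5.994 m².
Resultant F = γ·h_c·A = 8.66223 × 3.61 × 5.994 = 187.436 kN.
I_c = b·h³/36 = 3.6 × 3.33³/36 = 3.6926 m⁴.
Centre of pressure: y_p = y_c + I_c/(y_c·A) = 3.61 + 3.6926/(3.61 × 5.994) = 3.61 + 0.170651 = 3.78065 m along the plane.

h_p = 3.78 m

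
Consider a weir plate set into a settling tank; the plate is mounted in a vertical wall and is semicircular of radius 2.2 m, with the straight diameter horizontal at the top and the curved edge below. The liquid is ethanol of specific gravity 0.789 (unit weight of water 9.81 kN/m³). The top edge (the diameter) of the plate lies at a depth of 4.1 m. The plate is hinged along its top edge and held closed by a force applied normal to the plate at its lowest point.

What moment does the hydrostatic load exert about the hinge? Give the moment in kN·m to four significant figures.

M ≈ 296.5 kN·m

γ = 0.789 × 9.81 = 7.74009 kN/m³.
The centroid of a semicircle lies 4r/(3π) = 0.933709 m from the diameter, here below the top edge, so the centroid depth is h_c = 4.1 + 0.933709 = 5.03371 m.
A = πr²/2 = π × 2.2²/2 = 7.60265 m².
Resultant F = γ·h_c·A = 7.74009 × 5.03371 × 7.60265 = 296.21 kN.
I_c = (π/8 − 8/(9π))·r⁴ = 0.109757 × 2.2⁴ = 2.57112 m⁴.
Centre of pressure: y_p = y_c + I_c/(y_c·A) = 5.03371 + 2.57112/(5.03371 × 7.60265) = 5.03371 + 0.0671845 = 5.10089 m along the plane.
The resultant acts 0.933709 + 0.0671845 = 1.00089 m (along the plate) below the hinge at the top edge, so the moment about the hinge is M = F × 1.00089 = 296.21 × 1.00089 = 296.474 kN·m.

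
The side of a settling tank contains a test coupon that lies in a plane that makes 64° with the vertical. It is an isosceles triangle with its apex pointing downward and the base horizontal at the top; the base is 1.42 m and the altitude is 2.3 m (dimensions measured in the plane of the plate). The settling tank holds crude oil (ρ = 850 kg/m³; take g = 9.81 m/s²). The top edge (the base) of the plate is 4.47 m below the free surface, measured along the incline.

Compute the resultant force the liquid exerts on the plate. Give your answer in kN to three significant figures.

F ≈ 31.3 kN

γ = ρg = 850 × 9.81 / 1000 = 8.3385 kN/m³.
The plate makes 64° with the vertical, i.e. θ = 90° − 64° = 26° to the horizontal. Measuring y along the incline from the free-surface line, vertical depth h = y·sinθ with sinθ = 0.438371.
With the apex down, the centroid sits h/3 = 2.3/3 = 0.766667 m below the base (the top edge), so y_c = 4.47 + 0.766667 = 5.23667 m and h_c = 5.23667 × 0.438371 = 2.2956 m.
A = ½ × 1.42 × 2.3 = 1.633 m².
Resultant F = γ·h_c·A = 8.3385 × 2.2956 × 1.633 = 31.2587 kN.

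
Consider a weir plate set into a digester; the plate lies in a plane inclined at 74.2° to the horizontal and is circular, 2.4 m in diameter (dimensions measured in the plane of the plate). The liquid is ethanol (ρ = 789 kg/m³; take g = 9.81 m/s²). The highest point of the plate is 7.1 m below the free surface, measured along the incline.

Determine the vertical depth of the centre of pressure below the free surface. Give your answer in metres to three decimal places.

γ = ρg = 789 × 9.81 / 1000 = 7.74009 kN/m³.
Let θ = 74.2° be the plate's angle to the horizontal; measure y along the incline from where the plane meets the free surface. Vertical depth h = y·sinθ with sinθ = 0.962218.
The centroid is at the centre, 1.2 m below the top of the plate, so y_c = 7.1 + 1.2 = 8.3 m and h_c = 8.3 × 0.962218 = 7.98641 m.
A = π(1.2)² = 4.52389 m².
Resultant F = γ·h_c·A = 7.74009 × 7.98641 × 4.52389 = 279.647 kN.
I_c = πr⁴/4 = π × 1.2⁴/4 = 1.6286 m⁴.
Centre of pressure: y_p = y_c + I_c/(y_c·A) = 8.3 + 1.6286/(8.3 × 4.52389) = 8.3 + 0.0433735 = 8.34337 m along the plane.
Vertically, h_p = y_p·sinθ = 8.34337 × 0.962218 = 8.02814 m.

h_p = 8.028 m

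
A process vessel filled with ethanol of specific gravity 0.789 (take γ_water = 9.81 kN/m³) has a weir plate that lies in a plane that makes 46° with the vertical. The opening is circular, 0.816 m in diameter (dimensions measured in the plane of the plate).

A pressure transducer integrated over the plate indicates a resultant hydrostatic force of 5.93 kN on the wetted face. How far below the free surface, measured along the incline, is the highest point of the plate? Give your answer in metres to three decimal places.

y_top ≈ 1.701 m

γ = 0.789 × 9.81 = 7.74009 kN/m³.
A = π(0.408)² = 0.522962 m².
From F = γ·h_c·A, the centroid depth is h_c = 5.93/(7.74009 × 0.522962) = 1.465 m.
The plate makes 46° with the vertical, i.e. θ = 90° − 46° = 44° to the horizontal. Measuring y along the incline from the free-surface line, vertical depth h = y·sinθ with sinθ = 0.694658.
Along the incline, y_c = h_c/sinθ = 1.465/0.694658 = 2.10895 m.
The centroid is at the centre, 0.408 m below the top of the plate, so the highest point sits at y_top = 2.10895 − 0.408 = 1.70095 m along the incline.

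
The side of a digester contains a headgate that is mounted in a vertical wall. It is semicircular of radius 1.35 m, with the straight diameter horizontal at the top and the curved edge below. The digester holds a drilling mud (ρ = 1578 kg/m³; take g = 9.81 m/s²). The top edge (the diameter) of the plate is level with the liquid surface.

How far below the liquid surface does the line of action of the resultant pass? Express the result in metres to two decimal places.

γ = ρg = 1578 × 9.81 / 1000 = 15.48018 kN/m³.
The centroid of a semicircle lies 4r/(3π) = 0.572958 m from the diameter, here below the top edge, so the centroid depth is h_c = 0.572958 m.
A = πr²/2 = π × 1.35²/2 = 2.86278 m².
Resultant F = γ·h_c·A = 15.48018 × 0.572958 × 2.86278 = 25.3914 kN.
I_c = (π/8 − 8/(9π))·r⁴ = 0.109757 × 1.35⁴ = 0.364559 m⁴.
Centre of pressure: y_p = y_c + I_c/(y_c·A) = 0.572958 + 0.364559/(0.572958 × 2.86278) = 0.572958 + 0.222258 = 0.795216 m along the plane.

h_p = 0.80 m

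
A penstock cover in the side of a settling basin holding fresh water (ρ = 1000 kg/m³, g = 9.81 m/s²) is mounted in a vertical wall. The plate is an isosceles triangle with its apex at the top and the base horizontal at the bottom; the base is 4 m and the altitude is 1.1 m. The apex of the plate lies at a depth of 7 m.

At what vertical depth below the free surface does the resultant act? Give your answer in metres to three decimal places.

h_p = 7.742 m

γ = ρg = 1000 × 9.81 = 9810 N/m³ = 9.81 kN/m³.
With the apex up, the centroid sits 2h/3 = 2 × 1.1/3 = 0.733333 m below the apex, so the centroid depth is h_c = 7 + 0.733333 = 7.73333 m.
A = ½ × 4 × 1.1 = 2.2 m².
Resultant F = γ·h_c·A = 9.81 × 7.73333 × 2.2 = 166.901 kN.
I_c = b·h³/36 = 4 × 1.1³/36 = 0.147889 m⁴.
Centre of pressure: y_p = y_c + I_c/(y_c·A) = 7.73333 + 0.147889/(7.73333 × 2.2) = 7.73333 + 0.00869254 = 7.74202 m along the plane.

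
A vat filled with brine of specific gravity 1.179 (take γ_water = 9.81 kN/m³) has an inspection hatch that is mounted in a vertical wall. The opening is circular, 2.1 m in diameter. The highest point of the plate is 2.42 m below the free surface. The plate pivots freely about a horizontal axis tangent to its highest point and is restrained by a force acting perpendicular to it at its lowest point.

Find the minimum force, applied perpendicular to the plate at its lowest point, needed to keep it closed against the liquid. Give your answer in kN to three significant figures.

P ≈ 74.8 kN

γ = 1.179 × 9.81 = 11.56599 kN/m³.
The centroid is at the centre, 1.05 m below the top of the plate, so the centroid depth is h_c = 2.42 + 1.05 = 3.47 m.
A = π(1.05)² = 3.46361 m².
Resultant F = γ·h_c·A = 11.56599 × 3.47 × 3.46361 = 139.008 kN.
I_c = πr⁴/4 = π × 1.05⁴/4 = 0.954656 m⁴.
Centre of pressure: y_p = y_c + I_c/(y_c·A) = 3.47 + 0.954656/(3.47 × 3.46361) = 3.47 + 0.0794307 = 3.54943 m along the plane.
The resultant acts 1.05 + 0.0794307 = 1.12943 m (along the plate) below the hinge at the top edge, so the moment about the hinge is M = F × 1.12943 = 139.008 × 1.12943 = 157 kN·m.
A normal force at the bottom, 2.1 m from the hinge, must supply this moment: P = 157/2.1 = 74.7619 kN.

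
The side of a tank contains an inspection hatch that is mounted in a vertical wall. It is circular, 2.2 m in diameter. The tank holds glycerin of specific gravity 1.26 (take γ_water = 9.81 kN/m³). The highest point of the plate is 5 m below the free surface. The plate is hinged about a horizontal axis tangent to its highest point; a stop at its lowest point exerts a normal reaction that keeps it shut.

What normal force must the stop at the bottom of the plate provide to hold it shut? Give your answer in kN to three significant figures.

γ = 1.26 × 9.81 = 12.3606 kN/m³.
The centroid is at the centre, 1.1 m below the top of the plate, so the centroid depth is h_c = 5 + 1.1 = 6.1 m.
A = π(1.1)² = 3.80133 m².
Resultant F = γ·h_c·A = 12.3606 × 6.1 × 3.80133 = 286.619 kN.
I_c = πr⁴/4 = π × 1.1⁴/4 = 1.1499 m⁴.
Centre of pressure: y_p = y_c + I_c/(y_c·A) = 6.1 + 1.1499/(6.1 × 3.80133) = 6.1 + 0.0495901 = 6.14959 m along the plane.
The resultant acts 1.1 + 0.0495901 = 1.14959 m (along the plate) below the hinge at the top edge, so the moment about the hinge is M = F × 1.14959 = 286.619 × 1.14959 = 329.494 kN·m.
A normal force at the bottom, 2.2 m from the hinge, must supply this moment: P = 329.494/2.2 = 149.77 kN.

P ≈ 150 kN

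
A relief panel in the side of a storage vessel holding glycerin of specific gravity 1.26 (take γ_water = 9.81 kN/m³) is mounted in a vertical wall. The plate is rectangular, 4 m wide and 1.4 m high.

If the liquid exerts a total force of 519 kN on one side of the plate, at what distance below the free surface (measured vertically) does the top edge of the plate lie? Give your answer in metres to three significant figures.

d_top ≈ 6.80 m

γ = 1.26 × 9.81 = 12.3606 kN/m³.
A = 4 × 1.4 = 5.6 m².
From F = γ·h_c·A, the centroid depth is h_c = 519/(12.3606 × 5.6) = 7.4979 m.
The centroid lies 1.4/2 = 0.7 m below the top edge, so the top edge sits at h_top = 7.4979 − 0.7 = 6.7979 m below the surface.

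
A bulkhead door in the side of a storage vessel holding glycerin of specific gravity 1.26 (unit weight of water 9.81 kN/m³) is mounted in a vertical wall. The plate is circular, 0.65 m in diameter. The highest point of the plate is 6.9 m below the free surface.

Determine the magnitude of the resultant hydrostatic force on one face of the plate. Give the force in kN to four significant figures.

γ = 1.26 × 9.81 = 12.3606 kN/m³.
The centroid is at the centre, 0.325 m below the top of the plate, so the centroid depth is h_c = 6.9 + 0.325 = 7.225 m.
A = π(0.325)² = 0.331831 m².
Resultant F = γ·h_c·A = 12.3606 × 7.225 × 0.331831 = 29.6343 kN.

F ≈ 29.63 kN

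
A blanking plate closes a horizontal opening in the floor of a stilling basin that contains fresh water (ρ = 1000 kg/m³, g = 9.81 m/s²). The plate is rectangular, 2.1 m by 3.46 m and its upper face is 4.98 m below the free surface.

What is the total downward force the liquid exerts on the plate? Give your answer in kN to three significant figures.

F ≈ 355 kN

γ = ρg = 1000 × 9.81 = 9810 N/m³ = 9.81 kN/m³.
The plate is horizontal, so pressure is uniform at p = γ·h = 9.81 × 4.98 = 48.8538 kN/m².
A = 2.1 × 3.46 = 7.266 m².
F = p·A = 48.8538 × 7.266 = 354.972 kN.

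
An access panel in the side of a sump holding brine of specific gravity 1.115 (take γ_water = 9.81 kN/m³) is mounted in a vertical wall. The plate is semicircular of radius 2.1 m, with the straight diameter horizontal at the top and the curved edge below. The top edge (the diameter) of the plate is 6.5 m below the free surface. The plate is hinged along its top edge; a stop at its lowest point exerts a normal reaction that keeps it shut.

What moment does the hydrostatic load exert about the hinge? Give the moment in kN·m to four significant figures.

γ = 1.115 × 9.81 = 10.93815 kN/m³.
The centroid of a semicircle lies 4r/(3π) = 0.891268 m from the diameter, here below the top edge, so the centroid depth is h_c = 6.5 + 0.891268 = 7.39127 m.
A = πr²/2 = π × 2.1²/2 = 6.92721 m².
Resultant F = γ·h_c·A = 10.93815 × 7.39127 × 6.92721 = 560.043 kN.
I_c = (π/8 − 8/(9π))·r⁴ = 0.109757 × 2.1⁴ = 2.13457 m⁴.
Centre of pressure: y_p = y_c + I_c/(y_c·A) = 7.39127 + 2.13457/(7.39127 × 6.92721) = 7.39127 + 0.0416901 = 7.43296 m along the plane.
The resultant acts 0.891268 + 0.0416901 = 0.932958 m (along the plate) below the hinge at the top edge, so the moment about the hinge is M = F × 0.932958 = 560.043 × 0.932958 = 522.497 kN·m.

M ≈ 522.5 kN·m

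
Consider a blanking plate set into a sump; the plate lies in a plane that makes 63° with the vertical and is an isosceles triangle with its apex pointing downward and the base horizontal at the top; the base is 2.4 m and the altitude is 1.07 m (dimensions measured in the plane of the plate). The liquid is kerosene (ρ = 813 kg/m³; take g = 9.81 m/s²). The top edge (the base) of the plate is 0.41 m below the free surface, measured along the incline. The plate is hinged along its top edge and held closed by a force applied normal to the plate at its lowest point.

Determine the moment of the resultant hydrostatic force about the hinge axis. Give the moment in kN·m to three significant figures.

M ≈ 1.57 kN·m

γ = ρg = 813 × 9.81 / 1000 = 7.97553 kN/m³.
The plate makes 63° with the vertical, i.e. θ = 90° − 63° = 27° to the horizontal. Measuring y along the incline from the free-surface line, vertical depth h = y·sinθ with sinθ = 0.453990.
With the apex down, the centroid sits h/3 = 1.07/3 = 0.356667 m below the base (the top edge), so y_c = 0.41 + 0.356667 = 0.766667 m and h_c = 0.766667 × 0.453990 = 0.348059 m.
A = ½ × 2.4 × 1.07 = 1.284 m².
Resultant F = γ·h_c·A = 7.97553 × 0.348059 × 1.284 = 3.56433 kN.
I_c = b·h³/36 = 2.4 × 1.07³/36 = 0.0816695 m⁴.
Centre of pressure: y_p = y_c + I_c/(y_c·A) = 0.766667 + 0.0816695/(0.766667 × 1.284) = 0.766667 + 0.0829637 = 0.849631 m along the plane.
The resultant acts 0.356667 + 0.0829637 = 0.439631 m (along the plate) below the hinge at the top edge, so the moment about the hinge is M = F × 0.439631 = 3.56433 × 0.439631 = 1.56699 kN·m.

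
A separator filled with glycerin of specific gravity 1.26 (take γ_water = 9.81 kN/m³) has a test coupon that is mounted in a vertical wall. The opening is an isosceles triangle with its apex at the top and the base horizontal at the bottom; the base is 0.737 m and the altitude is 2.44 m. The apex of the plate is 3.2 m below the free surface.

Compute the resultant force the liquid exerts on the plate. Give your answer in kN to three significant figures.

F ≈ 53.6 kN

γ = 1.26 × 9.81 = 12.3606 kN/m³.
With the apex up, the centroid sits 2h/3 = 2 × 2.44/3 = 1.62667 m below the apex, so the centroid depth is h_c = 3.2 + 1.62667 = 4.82667 m.
A = ½ × 0.737 × 2.44 = 0.89914 m².
Resultant F = γ·h_c·A = 12.3606 × 4.82667 × 0.89914 = 53.6432 kN.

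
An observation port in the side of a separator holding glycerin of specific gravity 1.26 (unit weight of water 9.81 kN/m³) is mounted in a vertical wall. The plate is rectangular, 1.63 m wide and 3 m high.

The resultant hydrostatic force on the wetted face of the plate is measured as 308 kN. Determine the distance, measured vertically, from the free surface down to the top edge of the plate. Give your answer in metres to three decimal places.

γ = 1.26 × 9.81 = 12.3606 kN/m³.
A = 1.63 × 3 = 4.89 m².
From F = γ·h_c·A, the centroid depth is h_c = 308/(12.3606 × 4.89) = 5.09568 m.
The centroid lies 3/2 = 1.5 m below the top edge, so the top edge sits at h_top = 5.09568 − 1.5 = 3.59568 m below the surface.

d_top ≈ 3.596 m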